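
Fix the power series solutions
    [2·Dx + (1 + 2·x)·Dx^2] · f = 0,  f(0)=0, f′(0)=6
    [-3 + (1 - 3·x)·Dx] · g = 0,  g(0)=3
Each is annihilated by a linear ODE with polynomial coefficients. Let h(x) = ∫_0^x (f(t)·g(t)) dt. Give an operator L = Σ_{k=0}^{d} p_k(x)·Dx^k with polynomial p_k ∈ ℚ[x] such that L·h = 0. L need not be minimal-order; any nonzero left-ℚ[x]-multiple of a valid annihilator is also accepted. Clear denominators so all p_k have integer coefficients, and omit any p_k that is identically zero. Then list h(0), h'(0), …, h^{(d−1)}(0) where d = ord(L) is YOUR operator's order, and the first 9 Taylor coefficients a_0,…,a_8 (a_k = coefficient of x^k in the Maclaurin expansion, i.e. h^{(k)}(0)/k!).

L = 6·Dx + (4 + 18·x)·Dx^2 + (-1 + x + 6·x^2)·Dx^3  (order 3).
h: a_k = 0, 0, 9, 12, 33, 72, 948/5, 16584/35, 44253/35, …
ICs: h(0) = 0, h′(0) = 0, h′′(0) = 18.

f: a_k = 0, 6, -6, 8, -12, 96/5, -32, 384/7, -96, …
g: a_k = 3, 9, 27, 81, 243, 729, 2187, 6561, 19683, …
Sym-product of L_f,L_g gives L₀ (≤ ord 2).
Integrate: L := L₀·Dx.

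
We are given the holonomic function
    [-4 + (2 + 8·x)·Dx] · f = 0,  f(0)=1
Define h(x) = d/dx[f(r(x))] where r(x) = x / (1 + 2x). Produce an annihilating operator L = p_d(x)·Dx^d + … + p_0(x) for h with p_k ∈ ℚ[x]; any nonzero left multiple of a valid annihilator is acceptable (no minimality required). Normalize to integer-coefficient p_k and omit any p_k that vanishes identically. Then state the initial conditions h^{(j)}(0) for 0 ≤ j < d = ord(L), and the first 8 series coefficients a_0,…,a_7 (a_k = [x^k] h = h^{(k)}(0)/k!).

f: a_k = 1, 2, -2, 4, -10, 28, -84, 264, …
Substitute x→r, Dx→(1/r')Dx; clear ⇒ L₀.
Differentiate: ansatz ord ≤ ord L₀ ⇒ L.
L = (-6 - 24·x) + (-1 - 8·x - 12·x^2)·Dx  (order 1).
h: a_k = 2, -12, 60, -296, 1500, -7848, 42168, -231120, …
ICs: h(0) = 2.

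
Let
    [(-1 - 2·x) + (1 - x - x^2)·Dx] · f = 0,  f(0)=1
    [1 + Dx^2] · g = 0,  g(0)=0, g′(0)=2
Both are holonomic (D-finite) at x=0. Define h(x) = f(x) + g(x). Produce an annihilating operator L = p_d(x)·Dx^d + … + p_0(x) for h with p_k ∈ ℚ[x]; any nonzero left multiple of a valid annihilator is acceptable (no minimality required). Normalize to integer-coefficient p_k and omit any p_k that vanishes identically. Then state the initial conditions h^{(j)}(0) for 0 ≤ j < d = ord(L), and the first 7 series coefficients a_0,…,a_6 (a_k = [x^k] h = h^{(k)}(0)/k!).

f: a_k = 1, 1, 2, 3, 5, 8, 13, …
g: a_k = 0, 2, 0, -1/3, 0, 1/60, 0, …
Weyl lclm of L_f,L_g ⇒ L₀ (ord ≤ 3).
L = (19 + 48·x + 31·x^2 + 24·x^3 + 5·x^4 + 2·x^5) + (-5 + x + 4·x^2 + 7·x^3 + 6·x^4 + 3·x^5 + x^6)·Dx + (19 + 48·x + 31·x^2 + 24·x^3 + 5·x^4 + 2·x^5)·Dx^2 + (-5 + x + 4·x^2 + 7·x^3 + 6·x^4 + 3·x^5 + x^6)·Dx^3  (order 3).
h: a_k = 1, 3, 2, 8/3, 5, 481/60, 13, …
ICs: h(0) = 1, h′(0) = 3, h′′(0) = 4.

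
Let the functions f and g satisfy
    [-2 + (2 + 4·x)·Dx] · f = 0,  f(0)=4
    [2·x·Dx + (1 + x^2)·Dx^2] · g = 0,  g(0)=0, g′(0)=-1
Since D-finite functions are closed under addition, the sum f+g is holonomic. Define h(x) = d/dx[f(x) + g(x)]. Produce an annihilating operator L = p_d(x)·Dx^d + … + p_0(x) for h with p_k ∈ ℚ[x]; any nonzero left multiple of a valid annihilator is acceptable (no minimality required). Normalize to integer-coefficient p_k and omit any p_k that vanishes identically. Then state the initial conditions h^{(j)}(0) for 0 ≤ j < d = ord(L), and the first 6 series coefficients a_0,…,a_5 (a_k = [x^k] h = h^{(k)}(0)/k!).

f: a_k = 4, 4, -2, 2, -5/2, 7/2, …
g: a_k = 0, -1, 0, 1/3, 0, -1/5, …
h₀=f+g: left-lcm gives L₀, ord ≤ 3.
h=h₀': d/dx-closure on L₀ ⇒ L.
L = (-2 - 10·x + 6·x^2 + 6·x^3) + (-5 - 8·x - 8·x^2 + 24·x^3 + 21·x^4)·Dx + (-1 + 6·x^2 + 6·x^3 + 7·x^4 + 6·x^5)·Dx^2  (order 2).
h: a_k = 3, -4, 7, -10, 33/2, -63/2, …
ICs: h(0) = 3, h′(0) = -4.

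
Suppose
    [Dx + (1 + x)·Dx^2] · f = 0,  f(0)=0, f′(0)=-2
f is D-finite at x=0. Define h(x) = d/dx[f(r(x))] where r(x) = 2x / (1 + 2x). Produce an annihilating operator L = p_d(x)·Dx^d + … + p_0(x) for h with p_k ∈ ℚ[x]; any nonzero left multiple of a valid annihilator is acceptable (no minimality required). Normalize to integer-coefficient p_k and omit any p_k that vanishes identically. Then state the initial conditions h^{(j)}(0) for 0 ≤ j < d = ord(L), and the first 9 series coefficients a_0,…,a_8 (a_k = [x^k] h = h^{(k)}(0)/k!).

L = (6 + 16·x) + (1 + 6·x + 8·x^2)·Dx  (order 1).
h: a_k = -4, 24, -112, 480, -1984, 8064, -32512, 130560, -523264, …
ICs: h(0) = -4.

f: a_k = 0, -2, 1, -2/3, 1/2, -2/5, 1/3, -2/7, 1/4, …
Change of var in L_f (x↦r) gives L₀.
h₀' ⇒ L via d/dx closure of L₀.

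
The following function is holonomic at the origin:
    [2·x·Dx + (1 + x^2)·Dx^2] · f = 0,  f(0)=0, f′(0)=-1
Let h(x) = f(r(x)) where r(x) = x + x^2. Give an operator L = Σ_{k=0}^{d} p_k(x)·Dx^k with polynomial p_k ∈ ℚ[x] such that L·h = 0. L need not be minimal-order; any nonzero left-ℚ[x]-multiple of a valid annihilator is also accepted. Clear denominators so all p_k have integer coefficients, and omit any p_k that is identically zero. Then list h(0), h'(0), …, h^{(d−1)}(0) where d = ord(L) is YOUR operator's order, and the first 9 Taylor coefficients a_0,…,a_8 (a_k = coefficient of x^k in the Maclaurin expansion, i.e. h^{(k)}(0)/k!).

L = (-2 + 2·x + 8·x^2 + 12·x^3 + 6·x^4)·Dx + (1 + 2·x + x^2 + 4·x^3 + 5·x^4 + 2·x^5)·Dx^2  (order 2).
h: a_k = 0, -1, -1, 1/3, 1, 4/5, -2/3, -13/7, -1, …
ICs: h(0) = 0, h′(0) = -1.

f: a_k = 0, -1, 0, 1/3, 0, -1/5, 0, 1/7, 0, …
Substitute x→r, Dx→(1/r')Dx; clear ⇒ L₀.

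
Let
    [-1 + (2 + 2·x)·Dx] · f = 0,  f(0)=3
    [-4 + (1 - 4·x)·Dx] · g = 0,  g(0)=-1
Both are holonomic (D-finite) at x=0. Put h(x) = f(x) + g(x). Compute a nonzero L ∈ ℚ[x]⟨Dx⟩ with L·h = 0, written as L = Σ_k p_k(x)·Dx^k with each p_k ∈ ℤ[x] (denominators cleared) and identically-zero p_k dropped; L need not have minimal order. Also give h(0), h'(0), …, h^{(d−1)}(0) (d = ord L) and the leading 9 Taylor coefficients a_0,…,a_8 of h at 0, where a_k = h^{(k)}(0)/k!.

L = (68 + 48·x) + (-129 - 248·x - 144·x^2)·Dx + (14 - 18·x - 128·x^2 - 96·x^3)·Dx^2  (order 2).
h: a_k = 2, -5/2, -131/8, -1021/16, -32783/128, -262123/256, -4194367/1024, -33554333/2048, -2147484935/32768, …
ICs: h(0) = 2, h′(0) = -5/2.

f: a_k = 3, 3/2, -3/8, 3/16, -15/128, 21/256, -63/1024, 99/2048, -1287/32768, …
g: a_k = -1, -4, -16, -64, -256, -1024, -4096, -16384, -65536, …
h₀=f+g: left-lcm gives L₀, ord ≤ 2.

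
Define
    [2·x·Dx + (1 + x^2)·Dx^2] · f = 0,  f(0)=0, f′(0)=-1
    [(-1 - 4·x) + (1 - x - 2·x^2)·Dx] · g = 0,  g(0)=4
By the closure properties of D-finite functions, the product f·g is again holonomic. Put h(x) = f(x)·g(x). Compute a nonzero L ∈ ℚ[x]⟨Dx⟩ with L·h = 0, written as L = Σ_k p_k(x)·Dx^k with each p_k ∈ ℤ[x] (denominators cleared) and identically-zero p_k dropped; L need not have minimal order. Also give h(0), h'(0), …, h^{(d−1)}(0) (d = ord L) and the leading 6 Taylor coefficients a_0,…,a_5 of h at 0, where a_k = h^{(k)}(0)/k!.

f: a_k = 0, -1, 0, 1/3, 0, -1/5, …
g: a_k = 4, 4, 12, 20, 44, 84, …
h₀=f·g: eliminate ⇒ L₀, order ≤ 2·1.
L = (4 + 2·x + 12·x^2) + (2 + 6·x + 4·x^2 + 12·x^3)·Dx + (-1 + x + x^2 + x^3 + 2·x^4)·Dx^2  (order 2).
h: a_k = 0, -4, -4, -32/3, -56/3, -204/5, …
ICs: h(0) = 0, h′(0) = -4.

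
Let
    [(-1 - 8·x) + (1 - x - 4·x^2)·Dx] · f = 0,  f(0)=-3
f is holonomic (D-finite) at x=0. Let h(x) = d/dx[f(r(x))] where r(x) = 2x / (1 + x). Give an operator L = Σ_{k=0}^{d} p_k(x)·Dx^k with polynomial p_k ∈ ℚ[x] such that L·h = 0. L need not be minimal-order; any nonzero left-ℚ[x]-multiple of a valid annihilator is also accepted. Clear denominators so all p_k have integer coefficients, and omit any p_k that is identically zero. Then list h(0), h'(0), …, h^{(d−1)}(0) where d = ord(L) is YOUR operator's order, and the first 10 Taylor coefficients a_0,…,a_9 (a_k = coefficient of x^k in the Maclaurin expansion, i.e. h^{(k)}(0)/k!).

L = (18 + 102·x + 918·x^2 + 578·x^3) + (-1 - 18·x + 306·x^3 + 289·x^4)·Dx  (order 1).
h: a_k = -6, -108, -306, -3672, -8670, -93636, -206346, -2122416, -4510134, -45101340, …
ICs: h(0) = -6.

f: a_k = -3, -3, -15, -27, -87, -195, -543, -1323, -3495, -8787, …
h₀=f(r): pull back L_f along r ⇒ L₀.
Differentiate: ansatz ord ≤ ord L₀ ⇒ L.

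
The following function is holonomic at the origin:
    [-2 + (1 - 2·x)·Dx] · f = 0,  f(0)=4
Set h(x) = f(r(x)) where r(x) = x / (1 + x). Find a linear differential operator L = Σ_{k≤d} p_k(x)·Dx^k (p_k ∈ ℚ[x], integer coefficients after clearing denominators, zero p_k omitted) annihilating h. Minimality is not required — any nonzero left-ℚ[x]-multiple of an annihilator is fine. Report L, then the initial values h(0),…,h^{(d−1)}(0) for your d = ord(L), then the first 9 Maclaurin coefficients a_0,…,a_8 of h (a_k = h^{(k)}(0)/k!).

f: a_k = 4, 8, 16, 32, 64, 128, 256, 512, 1024, …
h₀=f(r): pull back L_f along r ⇒ L₀.
L = 2 + (-1 + x^2)·Dx  (order 1).
h: a_k = 4, 8, 8, 8, 8, 8, 8, 8, 8, …
ICs: h(0) = 4.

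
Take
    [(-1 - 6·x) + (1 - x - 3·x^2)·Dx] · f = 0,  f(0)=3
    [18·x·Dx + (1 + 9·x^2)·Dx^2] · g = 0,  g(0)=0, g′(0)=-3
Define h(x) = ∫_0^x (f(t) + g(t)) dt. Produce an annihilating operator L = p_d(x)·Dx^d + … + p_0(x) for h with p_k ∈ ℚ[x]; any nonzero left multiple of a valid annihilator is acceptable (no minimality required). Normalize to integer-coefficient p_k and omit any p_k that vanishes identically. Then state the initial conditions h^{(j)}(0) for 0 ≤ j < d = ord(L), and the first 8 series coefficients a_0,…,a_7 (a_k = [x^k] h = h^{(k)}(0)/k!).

L = (-72 + 288·x + 4428·x^2 + 9720·x^3 + 33534·x^4 + 13122·x^6)·Dx^2 + (30 + 180·x + 144·x^2 + 1728·x^3 + 9153·x^4 + 23814·x^5 + 2187·x^6 + 13122·x^7)·Dx^3 + (-4 - 14·x - 114·x^2 + 36·x^3 - 459·x^4 + 1539·x^5 + 2430·x^6 + 729·x^7 + 2187·x^8)·Dx^4  (order 4).
h: a_k = 0, 3, 0, 4, 15/2, 57/5, 119/10, 291/7, …
ICs: h(0) = 0, h′(0) = 3, h′′(0) = 0, h′′′(0) = 24.

f: a_k = 3, 3, 12, 21, 57, 120, 291, 651, …
g: a_k = 0, -3, 0, 9, 0, -243/5, 0, 2187/7, …
Sum ⇒ L₀ = lclm(L_f,L_g) in ℚ(x)⟨Dx⟩.
h=∫₀ˣh₀: take L = L₀·Dx.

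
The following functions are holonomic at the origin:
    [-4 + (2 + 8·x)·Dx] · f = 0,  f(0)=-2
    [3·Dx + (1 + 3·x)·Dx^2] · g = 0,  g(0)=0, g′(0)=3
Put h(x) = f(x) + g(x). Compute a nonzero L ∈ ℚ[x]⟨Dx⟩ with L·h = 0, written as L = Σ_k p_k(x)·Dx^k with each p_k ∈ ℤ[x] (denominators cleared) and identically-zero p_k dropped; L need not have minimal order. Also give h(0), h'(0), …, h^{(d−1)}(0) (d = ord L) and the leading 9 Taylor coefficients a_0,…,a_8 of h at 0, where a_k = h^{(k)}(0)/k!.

L = 36·x·Dx + (6 + 72·x + 180·x^2)·Dx^2 + (1 + 13·x + 54·x^2 + 72·x^3)·Dx^3  (order 3).
h: a_k = -2, -1, -1/2, 1, -1/4, -37/5, 93/2, -1509/7, 7167/8, …
ICs: h(0) = -2, h′(0) = -1, h′′(0) = -1.

f: a_k = -2, -4, 4, -8, 20, -56, 168, -528, 1716, …
g: a_k = 0, 3, -9/2, 9, -81/4, 243/5, -243/2, 2187/7, -6561/8, …
Weyl lclm of L_f,L_g ⇒ L₀ (ord ≤ 3).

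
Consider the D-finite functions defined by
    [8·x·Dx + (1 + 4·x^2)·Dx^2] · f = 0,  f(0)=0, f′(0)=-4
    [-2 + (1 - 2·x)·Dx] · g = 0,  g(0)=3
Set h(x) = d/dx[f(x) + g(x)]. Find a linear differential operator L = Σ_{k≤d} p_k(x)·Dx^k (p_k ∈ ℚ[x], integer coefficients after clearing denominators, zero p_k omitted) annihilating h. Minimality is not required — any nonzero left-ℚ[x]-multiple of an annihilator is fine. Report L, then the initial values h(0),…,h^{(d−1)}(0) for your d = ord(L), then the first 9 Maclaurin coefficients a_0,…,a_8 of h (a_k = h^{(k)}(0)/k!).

L = (8 - 64·x - 96·x^2) + (-8 + 8·x - 32·x^2 - 96·x^3)·Dx + (1 - 16·x^4)·Dx^2  (order 2).
h: a_k = 2, 24, 88, 192, 416, 1152, 2944, 6144, 12800, …
ICs: h(0) = 2, h′(0) = 24.

f: a_k = 0, -4, 0, 16/3, 0, -64/5, 0, 256/7, 0, …
g: a_k = 3, 6, 12, 24, 48, 96, 192, 384, 768, …
h₀=f+g: left-lcm gives L₀, ord ≤ 3.
Differentiate: ansatz ord ≤ ord L₀ ⇒ L.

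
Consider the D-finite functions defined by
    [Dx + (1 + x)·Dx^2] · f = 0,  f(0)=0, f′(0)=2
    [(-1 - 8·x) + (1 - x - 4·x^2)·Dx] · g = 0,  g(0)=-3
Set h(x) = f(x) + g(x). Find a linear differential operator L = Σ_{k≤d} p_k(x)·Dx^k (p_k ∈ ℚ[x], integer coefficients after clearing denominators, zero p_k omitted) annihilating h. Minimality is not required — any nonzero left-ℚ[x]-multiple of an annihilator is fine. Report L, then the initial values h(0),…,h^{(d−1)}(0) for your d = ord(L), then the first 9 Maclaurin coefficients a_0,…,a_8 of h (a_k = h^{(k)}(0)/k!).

L = (-74 - 562·x - 1120·x^2 - 1728·x^3 - 768·x^4)·Dx + (-52 - 576·x - 1636·x^2 - 3264·x^3 - 3488·x^4 - 1280·x^5)·Dx^2 + (11 + 41·x + 53·x^2 - 185·x^3 - 704·x^4 - 752·x^5 - 256·x^6)·Dx^3  (order 3).
h: a_k = -3, -1, -16, -79/3, -175/2, -973/5, -1630/3, -9259/7, -13981/4, …
ICs: h(0) = -3, h′(0) = -1, h′′(0) = -32.

f: a_k = 0, 2, -1, 2/3, -1/2, 2/5, -1/3, 2/7, -1/4, …
g: a_k = -3, -3, -15, -27, -87, -195, -543, -1323, -3495, …
Weyl lclm of L_f,L_g ⇒ L₀ (ord ≤ 3).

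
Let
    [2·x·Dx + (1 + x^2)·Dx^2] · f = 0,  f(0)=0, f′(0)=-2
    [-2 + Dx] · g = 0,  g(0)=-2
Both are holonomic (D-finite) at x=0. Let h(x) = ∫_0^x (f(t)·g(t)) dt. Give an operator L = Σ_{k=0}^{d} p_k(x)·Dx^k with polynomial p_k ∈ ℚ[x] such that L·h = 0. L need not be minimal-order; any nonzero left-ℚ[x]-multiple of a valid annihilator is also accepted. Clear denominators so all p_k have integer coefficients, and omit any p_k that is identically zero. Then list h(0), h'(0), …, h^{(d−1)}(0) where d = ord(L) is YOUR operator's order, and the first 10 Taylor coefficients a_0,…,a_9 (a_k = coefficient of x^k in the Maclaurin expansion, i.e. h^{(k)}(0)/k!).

L = (4 - 4·x + 4·x^2)·Dx + (-4 + 2·x - 4·x^2)·Dx^2 + (1 + x^2)·Dx^3  (order 3).
h: a_k = 0, 0, 2, 8/3, 5/3, 8/15, 2/15, 8/63, 13/210, -104/2835, …
ICs: h(0) = 0, h′(0) = 0, h′′(0) = 4.

f: a_k = 0, -2, 0, 2/3, 0, -2/5, 0, 2/7, 0, -2/9, …
g: a_k = -2, -4, -4, -8/3, -4/3, -8/15, -8/45, -16/315, -4/315, -8/2835, …
f·g: L₀ = L_f ⊗_s L_g, ord ≤ 2·1.
∫: right-multiply L₀ by Dx.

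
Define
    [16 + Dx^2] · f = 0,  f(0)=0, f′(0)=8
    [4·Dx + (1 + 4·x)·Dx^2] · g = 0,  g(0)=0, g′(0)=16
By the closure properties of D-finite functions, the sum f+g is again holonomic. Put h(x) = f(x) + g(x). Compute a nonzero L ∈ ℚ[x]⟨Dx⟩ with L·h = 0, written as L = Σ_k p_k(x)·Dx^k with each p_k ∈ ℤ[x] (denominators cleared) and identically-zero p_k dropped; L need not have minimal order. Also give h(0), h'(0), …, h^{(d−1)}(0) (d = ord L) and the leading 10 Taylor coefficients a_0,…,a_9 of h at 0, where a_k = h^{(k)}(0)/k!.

f: a_k = 0, 8, 0, -64/3, 0, 256/15, 0, -2048/315, 0, 4096/2835, …
g: a_k = 0, 16, -32, 256/3, -256, 4096/5, -8192/3, 65536/7, -32768, 1048576/9, …
L₀ := lclm(L_f,L_g); ord L₀ ≤ 2+2.
L = (448 + 512·x + 1024·x^2)·Dx + (48 + 320·x + 768·x^2 + 1024·x^3)·Dx^2 + (28 + 32·x + 64·x^2)·Dx^3 + (3 + 20·x + 48·x^2 + 64·x^3)·Dx^4  (order 4).
h: a_k = 0, 24, -32, 64, -256, 12544/15, -8192/3, 2947072/315, -32768, 330305536/2835, …
ICs: h(0) = 0, h′(0) = 24, h′′(0) = -64, h′′′(0) = 384.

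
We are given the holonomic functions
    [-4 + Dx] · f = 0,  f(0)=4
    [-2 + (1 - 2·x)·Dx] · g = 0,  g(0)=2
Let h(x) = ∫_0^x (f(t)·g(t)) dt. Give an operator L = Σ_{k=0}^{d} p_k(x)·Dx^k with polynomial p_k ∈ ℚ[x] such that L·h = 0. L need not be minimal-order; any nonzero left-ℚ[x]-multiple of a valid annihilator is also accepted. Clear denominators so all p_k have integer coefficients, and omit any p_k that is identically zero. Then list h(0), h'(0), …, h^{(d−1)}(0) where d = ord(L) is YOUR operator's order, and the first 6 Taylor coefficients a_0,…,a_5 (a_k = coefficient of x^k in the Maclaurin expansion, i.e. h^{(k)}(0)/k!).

f: a_k = 4, 16, 32, 128/3, 128/3, 512/15, …
g: a_k = 2, 4, 8, 16, 32, 64, …
Sym-product of L_f,L_g gives L₀ (≤ ord 1).
h=∫h₀ ⇒ L = L₀·Dx.
L = (6 - 8·x)·Dx + (-1 + 2·x)·Dx^2  (order 2).
h: a_k = 0, 8, 24, 160/3, 304/3, 896/5, …
ICs: h(0) = 0, h′(0) = 8.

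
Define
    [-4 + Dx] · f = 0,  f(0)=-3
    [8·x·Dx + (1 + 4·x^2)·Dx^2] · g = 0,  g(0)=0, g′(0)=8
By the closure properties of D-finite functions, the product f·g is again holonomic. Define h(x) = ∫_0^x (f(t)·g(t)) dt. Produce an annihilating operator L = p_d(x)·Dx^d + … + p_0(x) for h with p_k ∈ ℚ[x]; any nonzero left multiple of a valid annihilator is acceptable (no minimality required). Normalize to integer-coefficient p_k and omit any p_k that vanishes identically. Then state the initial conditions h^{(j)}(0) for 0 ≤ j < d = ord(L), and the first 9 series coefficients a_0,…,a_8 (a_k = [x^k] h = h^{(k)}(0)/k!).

L = (16 - 32·x + 64·x^2)·Dx + (-8 + 8·x - 32·x^2)·Dx^2 + (1 + 4·x^2)·Dx^3  (order 3).
h: a_k = 0, 0, -12, -32, -40, -128/5, -64/5, -512/21, -832/35, …
ICs: h(0) = 0, h′(0) = 0, h′′(0) = -24.

f: a_k = -3, -12, -24, -32, -32, -128/5, -256/15, -1024/105, -512/105, …
g: a_k = 0, 8, 0, -32/3, 0, 128/5, 0, -512/7, 0, …
Sym-product of L_f,L_g gives L₀ (≤ ord 2).
∫: right-multiply L₀ by Dx.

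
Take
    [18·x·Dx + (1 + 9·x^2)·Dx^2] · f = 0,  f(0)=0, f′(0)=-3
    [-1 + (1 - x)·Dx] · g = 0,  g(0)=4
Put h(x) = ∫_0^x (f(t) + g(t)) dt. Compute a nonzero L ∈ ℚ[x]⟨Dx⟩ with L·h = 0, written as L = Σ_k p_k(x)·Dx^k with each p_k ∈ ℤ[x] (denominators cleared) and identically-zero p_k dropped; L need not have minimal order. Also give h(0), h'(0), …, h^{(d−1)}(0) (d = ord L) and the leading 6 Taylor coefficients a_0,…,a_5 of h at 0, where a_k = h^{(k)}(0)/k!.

L = (18 - 72·x - 486·x^2)·Dx^2 + (-12 + 18·x + 180·x^2 - 486·x^3)·Dx^3 + (1 + 8·x + 72·x^3 - 81·x^4)·Dx^4  (order 4).
h: a_k = 0, 4, 1/2, 4/3, 13/4, 4/5, …
ICs: h(0) = 0, h′(0) = 4, h′′(0) = 1, h′′′(0) = 8.

f: a_k = 0, -3, 0, 9, 0, -243/5, …
g: a_k = 4, 4, 4, 4, 4, 4, …
L₀ := lclm(L_f,L_g); ord L₀ ≤ 2+1.
Integrate: L := L₀·Dx.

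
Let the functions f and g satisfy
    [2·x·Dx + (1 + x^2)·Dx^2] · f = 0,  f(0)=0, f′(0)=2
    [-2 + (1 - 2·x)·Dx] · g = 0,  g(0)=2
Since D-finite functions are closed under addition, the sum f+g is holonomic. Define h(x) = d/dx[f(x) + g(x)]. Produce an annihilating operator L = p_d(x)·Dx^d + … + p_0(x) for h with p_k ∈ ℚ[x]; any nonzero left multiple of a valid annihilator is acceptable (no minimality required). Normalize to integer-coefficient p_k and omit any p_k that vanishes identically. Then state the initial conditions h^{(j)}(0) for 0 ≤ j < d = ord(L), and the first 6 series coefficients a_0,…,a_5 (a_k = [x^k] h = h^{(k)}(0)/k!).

f: a_k = 0, 2, 0, -2/3, 0, 2/5, …
g: a_k = 2, 4, 8, 16, 32, 64, …
h₀=f+g: left-lcm gives L₀, ord ≤ 3.
h₀' ⇒ L via d/dx closure of L₀.
L = (4 - 32·x - 12·x^2) + (-13 + 4·x - 25·x^2 - 12·x^3)·Dx + (2 - 3·x - 3·x^3 - 2·x^4)·Dx^2  (order 2).
h: a_k = 6, 16, 46, 128, 322, 768, …
ICs: h(0) = 6, h′(0) = 16.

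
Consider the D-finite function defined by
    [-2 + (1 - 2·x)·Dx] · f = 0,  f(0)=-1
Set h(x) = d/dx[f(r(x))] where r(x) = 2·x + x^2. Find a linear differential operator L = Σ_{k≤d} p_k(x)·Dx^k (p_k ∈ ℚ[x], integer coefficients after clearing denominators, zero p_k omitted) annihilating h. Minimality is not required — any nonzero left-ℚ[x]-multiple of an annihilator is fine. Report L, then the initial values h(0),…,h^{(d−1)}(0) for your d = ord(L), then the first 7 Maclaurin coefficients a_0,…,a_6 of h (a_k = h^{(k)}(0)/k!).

f: a_k = -1, -2, -4, -8, -16, -32, -64, …
Substitute x→r, Dx→(1/r')Dx; clear ⇒ L₀.
h=h₀': d/dx-closure on L₀ ⇒ L.
L = (9 + 12·x + 6·x^2) + (-1 + 3·x + 6·x^2 + 2·x^3)·Dx  (order 1).
h: a_k = -4, -36, -240, -1424, -7920, -42288, -219520, …
ICs: h(0) = -4.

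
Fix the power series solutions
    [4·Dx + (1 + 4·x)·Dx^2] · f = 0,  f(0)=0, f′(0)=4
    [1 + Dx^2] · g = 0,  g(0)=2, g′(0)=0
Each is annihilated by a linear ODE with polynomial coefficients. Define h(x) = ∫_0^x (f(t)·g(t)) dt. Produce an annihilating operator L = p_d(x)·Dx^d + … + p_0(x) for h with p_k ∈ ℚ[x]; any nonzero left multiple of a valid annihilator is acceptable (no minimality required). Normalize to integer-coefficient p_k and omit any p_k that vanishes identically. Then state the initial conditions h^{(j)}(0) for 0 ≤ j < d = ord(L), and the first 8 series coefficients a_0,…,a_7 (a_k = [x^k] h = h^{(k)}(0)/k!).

L = (-147 - 144·x - 224·x^2 + 256·x^3 + 256·x^4)·Dx + (-56 - 160·x + 384·x^2 + 512·x^3)·Dx^2 + (-150 - 160·x - 192·x^2 + 512·x^3 + 512·x^4)·Dx^3 + (-56 - 160·x + 384·x^2 + 512·x^3)·Dx^4 + (-3 - 16·x + 32·x^2 + 256·x^3 + 256·x^4)·Dx^5  (order 5).
h: a_k = 0, 0, 4, -16/3, 29/3, -24, 1943/30, -186, …
ICs: h(0) = 0, h′(0) = 0, h′′(0) = 8, h′′′(0) = -32, h′′′′(0) = 232.

f: a_k = 0, 4, -8, 64/3, -64, 1024/5, -2048/3, 16384/7, …
g: a_k = 2, 0, -1, 0, 1/12, 0, -1/360, 0, …
Product ⇒ symmetric product L₀, ord ≤ 4.
h=∫h₀ ⇒ L = L₀·Dx.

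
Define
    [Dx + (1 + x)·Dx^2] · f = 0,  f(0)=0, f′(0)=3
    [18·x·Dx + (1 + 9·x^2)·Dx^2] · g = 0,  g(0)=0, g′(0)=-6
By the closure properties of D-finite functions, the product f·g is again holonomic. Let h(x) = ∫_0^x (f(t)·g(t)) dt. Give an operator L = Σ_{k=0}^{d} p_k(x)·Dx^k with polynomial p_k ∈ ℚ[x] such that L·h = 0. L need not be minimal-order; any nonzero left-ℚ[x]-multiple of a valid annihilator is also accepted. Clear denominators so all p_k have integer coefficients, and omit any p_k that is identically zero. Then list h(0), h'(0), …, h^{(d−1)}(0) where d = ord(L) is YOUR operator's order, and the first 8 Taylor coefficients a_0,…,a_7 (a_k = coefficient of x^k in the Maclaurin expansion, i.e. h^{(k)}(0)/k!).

f: a_k = 0, 3, -3/2, 1, -3/4, 3/5, -1/2, 3/7, …
g: a_k = 0, -6, 0, 18, 0, -486/5, 0, 4374/7, …
Sym-product of L_f,L_g gives L₀ (≤ ord 4).
∫: right-multiply L₀ by Dx.
L = (1368 + 2700·x + 37584·x^2 + 95580·x^3 + 87480·x^4 + 37908·x^5 + 26244·x^7)·Dx^2 + (1298 + 9180·x + 54612·x^2 + 194724·x^3 + 324000·x^4 + 271188·x^5 + 102060·x^6 + 78732·x^7 + 91854·x^8)·Dx^3 + (76 + 2848·x + 12096·x^2 + 43992·x^3 + 117288·x^4 + 173016·x^5 + 139968·x^6 + 75816·x^7 + 78732·x^8 + 52488·x^9)·Dx^4 + (37 + 146·x + 901·x^2 + 2808·x^3 + 7362·x^4 + 15228·x^5 + 21546·x^6 + 17496·x^7 + 12393·x^8 + 13122·x^9 + 6561·x^10)·Dx^5  (order 5).
h: a_k = 0, 0, 0, -6, 9/4, 48/5, -15/4, -198/5, …
ICs: h(0) = 0, h′(0) = 0, h′′(0) = 0, h′′′(0) = -36, h′′′′(0) = 54.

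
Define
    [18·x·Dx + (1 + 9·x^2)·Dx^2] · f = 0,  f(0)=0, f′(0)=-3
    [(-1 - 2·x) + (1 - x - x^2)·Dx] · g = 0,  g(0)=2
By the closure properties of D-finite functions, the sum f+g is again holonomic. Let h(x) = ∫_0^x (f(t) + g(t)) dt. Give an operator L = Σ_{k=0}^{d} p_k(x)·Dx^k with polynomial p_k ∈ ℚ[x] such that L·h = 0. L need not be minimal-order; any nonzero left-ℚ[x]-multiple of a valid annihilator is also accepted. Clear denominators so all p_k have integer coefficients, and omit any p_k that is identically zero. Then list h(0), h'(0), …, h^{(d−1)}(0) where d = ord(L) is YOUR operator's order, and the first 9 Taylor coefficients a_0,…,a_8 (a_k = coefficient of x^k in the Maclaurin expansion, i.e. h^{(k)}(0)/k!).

L = (36 - 144·x - 1440·x^2 - 2376·x^3 - 3186·x^4 - 486·x^6)·Dx^2 + (-18 - 24·x + 108·x^2 - 444·x^3 - 2313·x^4 - 2178·x^5 - 243·x^6 - 486·x^7)·Dx^3 + (2 + 10·x + 34·x^2 + 48·x^3 + 123·x^4 - 387·x^5 - 198·x^6 - 81·x^7 - 81·x^8)·Dx^4  (order 4).
h: a_k = 0, 2, -1/2, 4/3, 15/4, 2, -163/30, 26/7, 2481/56, …
ICs: h(0) = 0, h′(0) = 2, h′′(0) = -1, h′′′(0) = 8.

f: a_k = 0, -3, 0, 9, 0, -243/5, 0, 2187/7, 0, …
g: a_k = 2, 2, 4, 6, 10, 16, 26, 42, 68, …
L₀ := lclm(L_f,L_g); ord L₀ ≤ 2+1.
h=∫h₀ ⇒ L = L₀·Dx.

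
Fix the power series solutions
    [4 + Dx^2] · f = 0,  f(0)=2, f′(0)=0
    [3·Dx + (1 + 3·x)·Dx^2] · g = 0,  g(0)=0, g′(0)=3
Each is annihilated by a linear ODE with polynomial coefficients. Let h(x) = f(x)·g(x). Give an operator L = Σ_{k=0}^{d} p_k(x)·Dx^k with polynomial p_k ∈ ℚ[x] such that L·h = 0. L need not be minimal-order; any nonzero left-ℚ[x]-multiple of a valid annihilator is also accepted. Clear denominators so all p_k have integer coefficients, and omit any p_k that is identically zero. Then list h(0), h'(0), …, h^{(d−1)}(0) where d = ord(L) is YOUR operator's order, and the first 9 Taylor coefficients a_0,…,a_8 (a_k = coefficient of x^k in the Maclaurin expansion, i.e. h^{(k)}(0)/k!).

f: a_k = 2, 0, -4, 0, 4/3, 0, -8/45, 0, 4/315, …
g: a_k = 0, 3, -9/2, 9, -81/4, 243/5, -243/2, 2187/7, -6561/8, …
h₀=f·g: eliminate ⇒ L₀, order ≤ 2·2.
L = (-1112 - 1248·x + 7344·x^2 + 27648·x^3 + 20736·x^4) + (-48 + 2160·x + 10368·x^2 + 10368·x^3)·Dx + (-250 + 240·x + 4968·x^2 + 13824·x^3 + 10368·x^4)·Dx^2 + (-12 + 540·x + 2592·x^2 + 2592·x^3)·Dx^3 + (7 + 138·x + 783·x^2 + 1728·x^3 + 1296·x^4)·Dx^4  (order 4).
h: a_k = 0, 6, -9, 6, -45/2, 326/5, -168, 46402/105, -23609/20, …
ICs: h(0) = 0, h′(0) = 6, h′′(0) = -18, h′′′(0) = 36.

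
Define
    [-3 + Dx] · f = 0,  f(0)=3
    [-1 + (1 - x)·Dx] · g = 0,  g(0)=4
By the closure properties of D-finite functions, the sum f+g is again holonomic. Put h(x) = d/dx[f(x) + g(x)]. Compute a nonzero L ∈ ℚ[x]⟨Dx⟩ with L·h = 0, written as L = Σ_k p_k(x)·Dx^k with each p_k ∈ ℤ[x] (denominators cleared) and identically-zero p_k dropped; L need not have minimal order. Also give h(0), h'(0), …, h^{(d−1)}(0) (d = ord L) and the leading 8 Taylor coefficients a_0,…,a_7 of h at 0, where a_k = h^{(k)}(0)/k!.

L = 18·x + (3 - 18·x + 9·x^2)·Dx + (-1 + 4·x - 3·x^2)·Dx^2  (order 2).
h: a_k = 13, 35, 105/2, 113/2, 403/8, 1689/40, 2969/80, 20107/560, …
ICs: h(0) = 13, h′(0) = 35.

f: a_k = 3, 9, 27/2, 27/2, 81/8, 243/40, 243/80, 729/560, …
g: a_k = 4, 4, 4, 4, 4, 4, 4, 4, …
Sum ⇒ L₀ = lclm(L_f,L_g) in ℚ(x)⟨Dx⟩.
Differentiate: ansatz ord ≤ ord L₀ ⇒ L.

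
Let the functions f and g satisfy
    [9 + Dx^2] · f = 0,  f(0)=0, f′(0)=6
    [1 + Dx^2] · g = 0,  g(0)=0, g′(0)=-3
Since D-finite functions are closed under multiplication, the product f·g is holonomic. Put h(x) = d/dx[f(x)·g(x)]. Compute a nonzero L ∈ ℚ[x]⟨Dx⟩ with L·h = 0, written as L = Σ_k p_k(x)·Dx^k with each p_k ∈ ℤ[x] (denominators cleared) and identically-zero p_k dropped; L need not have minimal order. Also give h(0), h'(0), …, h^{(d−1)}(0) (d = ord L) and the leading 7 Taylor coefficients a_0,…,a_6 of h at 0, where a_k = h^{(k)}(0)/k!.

f: a_k = 0, 6, 0, -9, 0, 81/20, 0, …
g: a_k = 0, -3, 0, 1/2, 0, -1/40, 0, …
Sym-product of L_f,L_g gives L₀ (≤ ord 4).
h₀' ⇒ L via d/dx closure of L₀.
L = 64 + 20·Dx^2 + Dx^4  (order 4).
h: a_k = 0, -36, 0, 120, 0, -504/5, 0, …
ICs: h(0) = 0, h′(0) = -36, h′′(0) = 0, h′′′(0) = 720.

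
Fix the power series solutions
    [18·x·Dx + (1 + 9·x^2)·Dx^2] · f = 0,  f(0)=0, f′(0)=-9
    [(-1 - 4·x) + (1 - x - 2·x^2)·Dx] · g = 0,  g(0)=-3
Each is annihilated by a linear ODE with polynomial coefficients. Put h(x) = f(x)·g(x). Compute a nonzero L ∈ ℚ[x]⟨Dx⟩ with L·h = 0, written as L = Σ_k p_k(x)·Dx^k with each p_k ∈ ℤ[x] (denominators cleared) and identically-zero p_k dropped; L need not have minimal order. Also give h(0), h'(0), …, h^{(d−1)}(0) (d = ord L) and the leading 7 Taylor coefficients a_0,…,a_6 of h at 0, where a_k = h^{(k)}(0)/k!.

f: a_k = 0, -9, 0, 27, 0, -729/5, 0, …
g: a_k = -3, -3, -9, -15, -33, -63, -129, …
L₀ := L_f ⊗_s L_g (sym. prod.), ord ≤ 2.
L = (4 + 18·x + 108·x^2) + (2 - 10·x + 36·x^2 + 108·x^3)·Dx + (-1 + x - 7·x^2 + 9·x^3 + 18·x^4)·Dx^2  (order 2).
h: a_k = 0, 27, 27, 0, 54, 2457/5, 2997/5, …
ICs: h(0) = 0, h′(0) = 27.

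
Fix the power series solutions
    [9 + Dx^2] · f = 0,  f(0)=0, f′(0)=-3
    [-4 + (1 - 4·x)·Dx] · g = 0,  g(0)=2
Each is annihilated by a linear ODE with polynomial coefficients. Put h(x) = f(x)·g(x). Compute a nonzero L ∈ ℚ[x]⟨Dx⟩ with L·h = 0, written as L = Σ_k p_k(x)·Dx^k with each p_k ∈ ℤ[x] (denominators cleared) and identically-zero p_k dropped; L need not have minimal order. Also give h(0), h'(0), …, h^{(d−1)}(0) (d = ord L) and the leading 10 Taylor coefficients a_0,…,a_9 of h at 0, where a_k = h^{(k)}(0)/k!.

L = (-9 + 36·x) + 8·Dx + (-1 + 4·x)·Dx^2  (order 2).
h: a_k = 0, -6, -24, -87, -348, -27921/20, -27921/5, -6254061/280, -6254061/70, -800520051/2240, …
ICs: h(0) = 0, h′(0) = -6.

f: a_k = 0, -3, 0, 9/2, 0, -81/40, 0, 243/560, 0, -243/4480, …
g: a_k = 2, 8, 32, 128, 512, 2048, 8192, 32768, 131072, 524288, …
f·g: L₀ = L_f ⊗_s L_g, ord ≤ 2·1.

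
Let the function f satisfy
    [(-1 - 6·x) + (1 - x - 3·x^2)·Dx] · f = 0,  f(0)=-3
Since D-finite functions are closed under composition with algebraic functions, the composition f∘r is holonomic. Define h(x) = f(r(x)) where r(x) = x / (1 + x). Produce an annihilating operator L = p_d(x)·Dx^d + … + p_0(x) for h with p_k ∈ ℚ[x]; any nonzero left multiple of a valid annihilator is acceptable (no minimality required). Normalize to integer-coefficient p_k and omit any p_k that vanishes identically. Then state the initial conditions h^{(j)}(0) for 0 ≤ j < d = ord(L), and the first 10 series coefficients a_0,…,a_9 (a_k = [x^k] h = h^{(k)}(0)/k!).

f: a_k = -3, -3, -12, -21, -57, -120, -291, -651, -1524, -3477, …
Change of var in L_f (x↦r) gives L₀.
L = (1 + 7·x) + (-1 - 2·x + 2·x^2 + 3·x^3)·Dx  (order 1).
h: a_k = -3, -3, -9, 0, -27, 27, -108, 189, -513, 1080, …
ICs: h(0) = -3.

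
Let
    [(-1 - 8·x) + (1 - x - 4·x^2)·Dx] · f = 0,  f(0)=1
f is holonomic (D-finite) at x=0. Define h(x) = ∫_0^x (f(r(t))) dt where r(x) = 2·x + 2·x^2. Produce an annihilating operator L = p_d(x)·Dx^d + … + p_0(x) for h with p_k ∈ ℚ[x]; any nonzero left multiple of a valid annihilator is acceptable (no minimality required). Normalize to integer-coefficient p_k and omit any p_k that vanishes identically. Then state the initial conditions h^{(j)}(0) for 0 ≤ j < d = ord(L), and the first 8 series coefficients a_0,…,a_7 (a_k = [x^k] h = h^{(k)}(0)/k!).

L = (2 + 36·x + 96·x^2 + 64·x^3)·Dx + (-1 + 2·x + 18·x^2 + 32·x^3 + 16·x^4)·Dx^2  (order 2).
h: a_k = 0, 1, 1, 22/3, 28, 140, 692, 24840/7, …
ICs: h(0) = 0, h′(0) = 1.

f: a_k = 1, 1, 5, 9, 29, 65, 181, 441, …
f∘r: x↦r, Dx↦Dx/r' in L_f ⇒ L₀.
Integrate: L := L₀·Dx.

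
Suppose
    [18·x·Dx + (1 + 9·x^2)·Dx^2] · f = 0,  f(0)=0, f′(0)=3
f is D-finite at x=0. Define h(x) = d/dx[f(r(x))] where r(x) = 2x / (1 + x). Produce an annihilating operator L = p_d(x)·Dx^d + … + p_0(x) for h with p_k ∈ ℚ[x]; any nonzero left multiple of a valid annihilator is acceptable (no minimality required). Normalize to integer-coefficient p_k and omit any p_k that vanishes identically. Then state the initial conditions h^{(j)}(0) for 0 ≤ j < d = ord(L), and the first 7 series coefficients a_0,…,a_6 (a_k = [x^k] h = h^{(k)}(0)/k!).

L = (2 + 74·x) + (1 + 2·x + 37·x^2)·Dx  (order 1).
h: a_k = 6, -12, -198, 840, 5646, -42372, -124158, …
ICs: h(0) = 6.

f: a_k = 0, 3, 0, -9, 0, 243/5, 0, …
f∘r: x↦r, Dx↦Dx/r' in L_f ⇒ L₀.
Derive L from L₀ (diff closure).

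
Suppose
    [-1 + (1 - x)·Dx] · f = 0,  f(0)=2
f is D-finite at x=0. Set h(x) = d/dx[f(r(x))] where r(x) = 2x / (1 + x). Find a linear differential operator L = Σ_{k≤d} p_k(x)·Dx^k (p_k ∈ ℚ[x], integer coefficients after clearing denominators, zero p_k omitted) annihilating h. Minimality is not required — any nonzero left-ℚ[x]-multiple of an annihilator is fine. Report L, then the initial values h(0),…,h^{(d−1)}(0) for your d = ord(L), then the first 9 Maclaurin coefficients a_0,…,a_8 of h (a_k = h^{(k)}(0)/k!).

L = 2 + (-1 + x)·Dx  (order 1).
h: a_k = 4, 8, 12, 16, 20, 24, 28, 32, 36, …
ICs: h(0) = 4.

f: a_k = 2, 2, 2, 2, 2, 2, 2, 2, 2, …
f∘r: x↦r, Dx↦Dx/r' in L_f ⇒ L₀.
h=h₀': d/dx-closure on L₀ ⇒ L.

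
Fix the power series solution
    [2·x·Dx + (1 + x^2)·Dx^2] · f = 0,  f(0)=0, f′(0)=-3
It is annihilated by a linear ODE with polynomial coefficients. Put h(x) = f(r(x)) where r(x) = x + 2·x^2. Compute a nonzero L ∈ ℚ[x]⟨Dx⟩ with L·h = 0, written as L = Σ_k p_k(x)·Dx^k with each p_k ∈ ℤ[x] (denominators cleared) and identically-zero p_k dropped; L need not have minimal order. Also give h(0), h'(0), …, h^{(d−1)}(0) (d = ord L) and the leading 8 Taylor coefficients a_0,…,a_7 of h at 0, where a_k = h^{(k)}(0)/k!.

L = (-4 + 2·x + 16·x^2 + 48·x^3 + 48·x^4)·Dx + (1 + 4·x + x^2 + 8·x^3 + 20·x^4 + 16·x^5)·Dx^2  (order 2).
h: a_k = 0, -3, -6, 1, 6, 57/5, 2, -165/7, …
ICs: h(0) = 0, h′(0) = -3.

f: a_k = 0, -3, 0, 1, 0, -3/5, 0, 3/7, …
Change of var in L_f (x↦r) gives L₀.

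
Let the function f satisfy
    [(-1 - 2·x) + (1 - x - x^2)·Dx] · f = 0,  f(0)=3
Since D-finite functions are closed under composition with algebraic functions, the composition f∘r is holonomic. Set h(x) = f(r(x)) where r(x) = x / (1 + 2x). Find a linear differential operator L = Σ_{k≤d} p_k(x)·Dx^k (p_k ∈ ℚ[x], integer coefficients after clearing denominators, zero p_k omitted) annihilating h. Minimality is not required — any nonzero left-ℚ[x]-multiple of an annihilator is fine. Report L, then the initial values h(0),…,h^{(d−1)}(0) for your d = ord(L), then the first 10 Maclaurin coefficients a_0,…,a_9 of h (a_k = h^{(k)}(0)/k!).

L = (-1 - 4·x) + (1 + 5·x + 7·x^2 + 2·x^3)·Dx  (order 1).
h: a_k = 3, 3, 0, -3, 9, -24, 63, -165, 432, -1131, …
ICs: h(0) = 3.

f: a_k = 3, 3, 6, 9, 15, 24, 39, 63, 102, 165, …
f∘r: x↦r, Dx↦Dx/r' in L_f ⇒ L₀.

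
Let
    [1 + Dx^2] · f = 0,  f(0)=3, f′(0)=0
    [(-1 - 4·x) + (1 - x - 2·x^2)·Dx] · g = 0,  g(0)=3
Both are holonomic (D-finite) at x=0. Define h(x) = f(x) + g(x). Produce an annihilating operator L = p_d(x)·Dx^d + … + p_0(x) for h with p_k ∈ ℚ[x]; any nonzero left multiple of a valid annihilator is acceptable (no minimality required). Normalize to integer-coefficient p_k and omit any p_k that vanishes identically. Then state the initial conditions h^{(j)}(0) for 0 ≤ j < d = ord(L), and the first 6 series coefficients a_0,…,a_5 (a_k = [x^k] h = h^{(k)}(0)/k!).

L = (-31 - 146·x - 133·x^2 - 184·x^3 - 20·x^4 - 16·x^5) + (7 + 3·x - 3·x^2 - 37·x^3 - 42·x^4 - 12·x^5 - 8·x^6)·Dx + (-31 - 146·x - 133·x^2 - 184·x^3 - 20·x^4 - 16·x^5)·Dx^2 + (7 + 3·x - 3·x^2 - 37·x^3 - 42·x^4 - 12·x^5 - 8·x^6)·Dx^3  (order 3).
h: a_k = 6, 3, 15/2, 15, 265/8, 63, …
ICs: h(0) = 6, h′(0) = 3, h′′(0) = 15.

f: a_k = 3, 0, -3/2, 0, 1/8, 0, …
g: a_k = 3, 3, 9, 15, 33, 63, …
h₀=f+g: left-lcm gives L₀, ord ≤ 3.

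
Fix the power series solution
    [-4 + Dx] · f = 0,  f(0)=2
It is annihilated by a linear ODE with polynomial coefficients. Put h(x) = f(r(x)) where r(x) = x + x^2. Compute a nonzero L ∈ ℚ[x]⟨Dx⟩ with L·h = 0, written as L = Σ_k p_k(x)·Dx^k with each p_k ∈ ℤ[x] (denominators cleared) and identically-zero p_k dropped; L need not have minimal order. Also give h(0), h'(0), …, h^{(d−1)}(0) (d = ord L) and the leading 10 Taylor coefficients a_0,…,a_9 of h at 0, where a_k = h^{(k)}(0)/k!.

L = (-4 - 8·x) + Dx  (order 1).
h: a_k = 2, 8, 24, 160/3, 304/3, 832/5, 11072/45, 104192/315, 2880/7, 1351936/2835, …
ICs: h(0) = 2.

f: a_k = 2, 8, 16, 64/3, 64/3, 256/15, 512/45, 2048/315, 1024/315, 4096/2835, …
L₀ from L_f via x↦r, Dx↦r'^{-1}Dx.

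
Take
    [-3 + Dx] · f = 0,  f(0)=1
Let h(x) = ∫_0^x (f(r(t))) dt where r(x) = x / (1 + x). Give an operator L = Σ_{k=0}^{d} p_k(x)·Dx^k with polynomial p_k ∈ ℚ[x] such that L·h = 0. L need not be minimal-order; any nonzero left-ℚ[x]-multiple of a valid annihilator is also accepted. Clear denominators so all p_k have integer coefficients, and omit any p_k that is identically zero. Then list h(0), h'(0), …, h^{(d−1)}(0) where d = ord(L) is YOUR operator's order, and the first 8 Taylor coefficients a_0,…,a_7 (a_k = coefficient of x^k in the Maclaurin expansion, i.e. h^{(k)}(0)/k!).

f: a_k = 1, 3, 9/2, 9/2, 27/8, 81/40, 81/80, 243/560, …
L₀ from L_f via x↦r, Dx↦r'^{-1}Dx.
∫: right-multiply L₀ by Dx.
L = -3·Dx + (1 + 2·x + x^2)·Dx^2  (order 2).
h: a_k = 0, 1, 3/2, 1/2, -3/8, 3/40, 7/80, -69/560, …
ICs: h(0) = 0, h′(0) = 1.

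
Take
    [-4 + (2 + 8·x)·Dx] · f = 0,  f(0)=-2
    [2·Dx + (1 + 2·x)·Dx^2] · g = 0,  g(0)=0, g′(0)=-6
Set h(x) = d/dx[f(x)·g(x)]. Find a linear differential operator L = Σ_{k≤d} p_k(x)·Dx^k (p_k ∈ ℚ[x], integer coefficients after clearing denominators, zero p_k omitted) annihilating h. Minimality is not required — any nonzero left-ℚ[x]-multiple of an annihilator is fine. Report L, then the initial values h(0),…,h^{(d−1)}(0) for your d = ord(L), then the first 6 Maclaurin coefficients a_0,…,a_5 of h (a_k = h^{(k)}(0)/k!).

f: a_k = -2, -4, 4, -8, 20, -56, …
g: a_k = 0, -6, 6, -8, 12, -96/5, …
Product ⇒ symmetric product L₀, ord ≤ 2.
Differentiate: ansatz ord ≤ ord L₀ ⇒ L.
L = (2 + 16·x + 8·x^2) + (7 + 54·x + 120·x^2 + 64·x^3)·Dx + (1 + 11·x + 42·x^2 + 64·x^3 + 32·x^4)·Dx^2  (order 2).
h: a_k = 12, 24, -96, 320, -1048, 17424/5, …
ICs: h(0) = 12, h′(0) = 24.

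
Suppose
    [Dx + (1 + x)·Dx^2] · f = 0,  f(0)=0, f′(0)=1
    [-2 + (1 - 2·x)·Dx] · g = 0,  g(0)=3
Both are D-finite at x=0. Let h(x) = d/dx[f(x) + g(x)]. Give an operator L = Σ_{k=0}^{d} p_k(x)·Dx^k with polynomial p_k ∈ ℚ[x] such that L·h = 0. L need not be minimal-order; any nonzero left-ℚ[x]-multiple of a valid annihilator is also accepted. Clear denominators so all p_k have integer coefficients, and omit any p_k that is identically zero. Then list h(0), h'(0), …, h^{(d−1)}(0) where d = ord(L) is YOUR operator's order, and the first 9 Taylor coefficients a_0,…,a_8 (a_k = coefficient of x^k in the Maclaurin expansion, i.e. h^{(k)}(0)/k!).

L = (-32 - 8·x) + (-22 - 56·x - 16·x^2)·Dx + (5 - 3·x - 12·x^2 - 4·x^3)·Dx^2  (order 2).
h: a_k = 7, 23, 73, 191, 481, 1151, 2689, 6143, 13825, …
ICs: h(0) = 7, h′(0) = 23.

f: a_k = 0, 1, -1/2, 1/3, -1/4, 1/5, -1/6, 1/7, -1/8, …
g: a_k = 3, 6, 12, 24, 48, 96, 192, 384, 768, …
f+g: L₀ = lclm(L_f,L_g), ord ≤ 2+1.
Differentiate: ansatz ord ≤ ord L₀ ⇒ L.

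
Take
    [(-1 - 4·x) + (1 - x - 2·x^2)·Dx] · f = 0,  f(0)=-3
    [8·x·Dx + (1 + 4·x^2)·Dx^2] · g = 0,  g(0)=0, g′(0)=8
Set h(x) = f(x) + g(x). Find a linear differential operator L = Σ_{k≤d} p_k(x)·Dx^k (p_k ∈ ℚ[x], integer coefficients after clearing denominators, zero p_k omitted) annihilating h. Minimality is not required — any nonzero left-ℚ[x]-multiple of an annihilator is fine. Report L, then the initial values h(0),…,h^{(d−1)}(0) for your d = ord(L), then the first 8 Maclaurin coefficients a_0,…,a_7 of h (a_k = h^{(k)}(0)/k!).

f: a_k = -3, -3, -9, -15, -33, -63, -129, -255, …
g: a_k = 0, 8, 0, -32/3, 0, 128/5, 0, -512/7, …
Weyl lclm of L_f,L_g ⇒ L₀ (ord ≤ 3).
L = (-24 + 96·x + 864·x^2 + 1536·x^3 + 3264·x^4 + 768·x^6)·Dx + (19 + 80·x + 100·x^2 + 544·x^3 + 1424·x^4 + 2368·x^5 + 192·x^6 + 768·x^7)·Dx^2 + (-3 - 7·x - 32·x^2 + 28·x^3 - 24·x^4 + 240·x^5 + 256·x^6 + 64·x^7 + 128·x^8)·Dx^3  (order 3).
h: a_k = -3, 5, -9, -77/3, -33, -187/5, -129, -2297/7, …
ICs: h(0) = -3, h′(0) = 5, h′′(0) = -18.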